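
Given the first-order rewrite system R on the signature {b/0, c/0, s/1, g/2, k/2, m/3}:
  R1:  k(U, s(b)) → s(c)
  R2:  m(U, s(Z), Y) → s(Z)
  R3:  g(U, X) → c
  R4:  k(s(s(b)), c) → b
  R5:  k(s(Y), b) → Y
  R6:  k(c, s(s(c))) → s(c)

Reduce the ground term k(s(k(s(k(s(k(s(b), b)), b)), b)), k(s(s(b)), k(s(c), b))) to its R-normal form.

1. k(s(k(s(k(s(k(s(b), b)), b)), b)), k(s(s(b)), k(s(c), b)))  →  k(s(k(s(k(s(b), b)), b)), k(s(s(b)), k(s(c), b)))   [R5 at 1.1]
2. k(s(k(s(k(s(b), b)), b)), k(s(s(b)), k(s(c), b)))  →  k(s(k(s(b), b)), k(s(s(b)), k(s(c), b)))   [R5 at 1.1]
3. k(s(k(s(b), b)), k(s(s(b)), k(s(c), b)))  →  k(s(b), k(s(s(b)), k(s(c), b)))   [R5 at 1.1]
4. k(s(b), k(s(s(b)), k(s(c), b)))  →  k(s(b), k(s(s(b)), c))   [R5 at 2.2]
5. k(s(b), k(s(s(b)), c))  →  k(s(b), b)   [R4 at 2]
6. k(s(b), b)  →  b   [R5 at ε]

b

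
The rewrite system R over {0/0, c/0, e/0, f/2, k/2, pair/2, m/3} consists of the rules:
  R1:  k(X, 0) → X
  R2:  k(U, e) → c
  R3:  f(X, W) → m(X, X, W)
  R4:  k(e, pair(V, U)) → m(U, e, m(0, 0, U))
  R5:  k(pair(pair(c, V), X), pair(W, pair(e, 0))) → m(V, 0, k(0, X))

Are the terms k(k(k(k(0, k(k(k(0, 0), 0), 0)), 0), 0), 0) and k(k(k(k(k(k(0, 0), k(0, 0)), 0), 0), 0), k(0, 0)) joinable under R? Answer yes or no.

Reduce t₁ = k(k(k(k(0, k(k(k(0, 0), 0), 0)), 0), 0), 0):
1. k(k(k(k(0, k(k(k(0, 0), 0), 0)), 0), 0), 0)  →  k(k(k(0, k(k(k(0, 0), 0), 0)), 0), 0)   [R1 at ε]
2. k(k(k(0, k(k(k(0, 0), 0), 0)), 0), 0)  →  k(k(0, k(k(k(0, 0), 0), 0)), 0)   [R1 at ε]
3. k(k(0, k(k(k(0, 0), 0), 0)), 0)  →  k(0, k(k(k(0, 0), 0), 0))   [R1 at ε]
4. k(0, k(k(k(0, 0), 0), 0))  →  k(0, k(k(0, 0), 0))   [R1 at 2]
5. k(0, k(k(0, 0), 0))  →  k(0, k(0, 0))   [R1 at 2]
6. k(0, k(0, 0))  →  k(0, 0)   [R1 at 2]
7. k(0, 0)  →  0   [R1 at ε]

Reduce t₂ = k(k(k(k(k(k(0, 0), k(0, 0)), 0), 0), 0), k(0, 0)):
1. k(k(k(k(k(k(0, 0), k(0, 0)), 0), 0), 0), k(0, 0))  →  k(k(k(k(k(0, 0), k(0, 0)), 0), 0), k(0, 0))   [R1 at 1]
2. k(k(k(k(k(0, 0), k(0, 0)), 0), 0), k(0, 0))  →  k(k(k(k(0, 0), k(0, 0)), 0), k(0, 0))   [R1 at 1]
3. k(k(k(k(0, 0), k(0, 0)), 0), k(0, 0))  →  k(k(k(0, 0), k(0, 0)), k(0, 0))   [R1 at 1]
4. k(k(k(0, 0), k(0, 0)), k(0, 0))  →  k(k(0, k(0, 0)), k(0, 0))   [R1 at 1.1]
5. k(k(0, k(0, 0)), k(0, 0))  →  k(k(0, 0), k(0, 0))   [R1 at 1.2]
6. k(k(0, 0), k(0, 0))  →  k(0, k(0, 0))   [R1 at 1]
7. k(0, k(0, 0))  →  k(0, 0)   [R1 at 2]
8. k(0, 0)  →  0   [R1 at ε]

yes — NF(t₁) = 0, NF(t₂) = 0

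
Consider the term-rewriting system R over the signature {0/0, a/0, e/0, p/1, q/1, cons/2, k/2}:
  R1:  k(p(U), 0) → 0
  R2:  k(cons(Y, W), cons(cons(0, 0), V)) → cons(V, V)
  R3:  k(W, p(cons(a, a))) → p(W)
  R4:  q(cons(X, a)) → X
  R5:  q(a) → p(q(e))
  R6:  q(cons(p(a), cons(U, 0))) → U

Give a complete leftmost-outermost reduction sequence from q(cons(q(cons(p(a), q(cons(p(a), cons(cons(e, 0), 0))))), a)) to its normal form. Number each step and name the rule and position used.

1. q(cons(q(cons(p(a), q(cons(p(a), cons(cons(e, 0), 0))))), a))  →  q(cons(p(a), q(cons(p(a), cons(cons(e, 0), 0)))))   [R4 at ε]
2. q(cons(p(a), q(cons(p(a), cons(cons(e, 0), 0)))))  →  q(cons(p(a), cons(e, 0)))   [R6 at 1.2]
3. q(cons(p(a), cons(e, 0)))  →  e   [R6 at ε]

e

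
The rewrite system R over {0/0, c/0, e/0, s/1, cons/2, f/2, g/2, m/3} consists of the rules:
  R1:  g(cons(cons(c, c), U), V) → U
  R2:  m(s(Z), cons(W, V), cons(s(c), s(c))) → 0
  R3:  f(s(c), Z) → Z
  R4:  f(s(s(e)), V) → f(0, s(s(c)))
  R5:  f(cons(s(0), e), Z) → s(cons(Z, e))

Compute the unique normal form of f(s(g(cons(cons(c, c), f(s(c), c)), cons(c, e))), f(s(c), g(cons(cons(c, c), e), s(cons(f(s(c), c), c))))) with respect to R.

1. f(s(g(cons(cons(c, c), f(s(c), c)), cons(c, e))), f(s(c), g(cons(cons(c, c), e), s(cons(f(s(c), c), c)))))  →  f(s(f(s(c), c)), f(s(c), g(cons(cons(c, c), e), s(cons(f(s(c), c), c)))))   [R1 at 1.1]
2. f(s(f(s(c), c)), f(s(c), g(cons(cons(c, c), e), s(cons(f(s(c), c), c)))))  →  f(s(c), f(s(c), g(cons(cons(c, c), e), s(cons(f(s(c), c), c)))))   [R3 at 1.1]
3. f(s(c), f(s(c), g(cons(cons(c, c), e), s(cons(f(s(c), c), c)))))  →  f(s(c), g(cons(cons(c, c), e), s(cons(f(s(c), c), c))))   [R3 at ε]
4. f(s(c), g(cons(cons(c, c), e), s(cons(f(s(c), c), c))))  →  g(cons(cons(c, c), e), s(cons(f(s(c), c), c)))   [R3 at ε]
5. g(cons(cons(c, c), e), s(cons(f(s(c), c), c)))  →  e   [R1 at ε]

e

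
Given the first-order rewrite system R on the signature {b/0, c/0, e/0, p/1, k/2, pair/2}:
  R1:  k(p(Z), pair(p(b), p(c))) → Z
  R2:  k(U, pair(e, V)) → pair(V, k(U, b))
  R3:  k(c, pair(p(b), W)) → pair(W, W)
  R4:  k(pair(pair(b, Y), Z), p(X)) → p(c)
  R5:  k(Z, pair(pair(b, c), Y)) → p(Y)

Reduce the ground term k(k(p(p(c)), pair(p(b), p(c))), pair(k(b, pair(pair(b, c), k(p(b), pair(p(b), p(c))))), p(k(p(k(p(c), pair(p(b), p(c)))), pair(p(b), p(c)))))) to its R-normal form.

1. k(k(p(p(c)), pair(p(b), p(c))), pair(k(b, pair(pair(b, c), k(p(b), pair(p(b), p(c))))), p(k(p(k(p(c), pair(p(b), p(c)))), pair(p(b), p(c))))))  →  k(p(c), pair(k(b, pair(pair(b, c), k(p(b), pair(p(b), p(c))))), p(k(p(k(p(c), pair(p(b), p(c)))), pair(p(b), p(c))))))   [R1 at 1]
2. k(p(c), pair(k(b, pair(pair(b, c), k(p(b), pair(p(b), p(c))))), p(k(p(k(p(c), pair(p(b), p(c)))), pair(p(b), p(c))))))  →  k(p(c), pair(p(k(p(b), pair(p(b), p(c)))), p(k(p(k(p(c), pair(p(b), p(c)))), pair(p(b), p(c))))))   [R5 at 2.1]
3. k(p(c), pair(p(k(p(b), pair(p(b), p(c)))), p(k(p(k(p(c), pair(p(b), p(c)))), pair(p(b), p(c))))))  →  k(p(c), pair(p(b), p(k(p(k(p(c), pair(p(b), p(c)))), pair(p(b), p(c))))))   [R1 at 2.1.1]
4. k(p(c), pair(p(b), p(k(p(k(p(c), pair(p(b), p(c)))), pair(p(b), p(c))))))  →  k(p(c), pair(p(b), p(k(p(c), pair(p(b), p(c))))))   [R1 at 2.2.1]
5. k(p(c), pair(p(b), p(k(p(c), pair(p(b), p(c))))))  →  k(p(c), pair(p(b), p(c)))   [R1 at 2.2.1]
6. k(p(c), pair(p(b), p(c)))  →  c   [R1 at ε]

c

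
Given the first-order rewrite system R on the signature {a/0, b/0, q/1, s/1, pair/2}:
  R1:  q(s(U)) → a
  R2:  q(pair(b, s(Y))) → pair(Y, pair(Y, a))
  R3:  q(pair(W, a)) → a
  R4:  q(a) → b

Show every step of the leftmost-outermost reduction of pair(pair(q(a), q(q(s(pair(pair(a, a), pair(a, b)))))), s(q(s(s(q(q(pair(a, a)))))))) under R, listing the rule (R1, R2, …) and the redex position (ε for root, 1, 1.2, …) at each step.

pair(pair(b, b), s(a))

1. pair(pair(q(a), q(q(s(pair(pair(a, a), pair(a, b)))))), s(q(s(s(q(q(pair(a, a))))))))  →  pair(pair(b, q(q(s(pair(pair(a, a), pair(a, b)))))), s(q(s(s(q(q(pair(a, a))))))))   [R4 at 1.1]
2. pair(pair(b, q(q(s(pair(pair(a, a), pair(a, b)))))), s(q(s(s(q(q(pair(a, a))))))))  →  pair(pair(b, q(a)), s(q(s(s(q(q(pair(a, a))))))))   [R1 at 1.2.1]
3. pair(pair(b, q(a)), s(q(s(s(q(q(pair(a, a))))))))  →  pair(pair(b, b), s(q(s(s(q(q(pair(a, a))))))))   [R4 at 1.2]
4. pair(pair(b, b), s(q(s(s(q(q(pair(a, a))))))))  →  pair(pair(b, b), s(a))   [R1 at 2.1]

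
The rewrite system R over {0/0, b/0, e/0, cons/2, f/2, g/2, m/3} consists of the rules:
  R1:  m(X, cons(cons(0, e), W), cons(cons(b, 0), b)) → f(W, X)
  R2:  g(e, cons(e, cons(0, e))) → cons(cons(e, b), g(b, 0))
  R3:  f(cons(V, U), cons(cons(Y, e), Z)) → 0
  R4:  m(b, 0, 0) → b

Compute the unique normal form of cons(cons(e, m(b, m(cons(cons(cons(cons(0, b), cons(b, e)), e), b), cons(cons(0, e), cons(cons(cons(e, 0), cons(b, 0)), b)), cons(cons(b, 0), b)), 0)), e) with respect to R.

1. cons(cons(e, m(b, m(cons(cons(cons(cons(0, b), cons(b, e)), e), b), cons(cons(0, e), cons(cons(cons(e, 0), cons(b, 0)), b)), cons(cons(b, 0), b)), 0)), e)  →  cons(cons(e, m(b, f(cons(cons(cons(e, 0), cons(b, 0)), b), cons(cons(cons(cons(0, b), cons(b, e)), e), b)), 0)), e)   [R1 at 1.2.2]
2. cons(cons(e, m(b, f(cons(cons(cons(e, 0), cons(b, 0)), b), cons(cons(cons(cons(0, b), cons(b, e)), e), b)), 0)), e)  →  cons(cons(e, m(b, 0, 0)), e)   [R3 at 1.2.2]
3. cons(cons(e, m(b, 0, 0)), e)  →  cons(cons(e, b), e)   [R4 at 1.2]

cons(cons(e, b), e)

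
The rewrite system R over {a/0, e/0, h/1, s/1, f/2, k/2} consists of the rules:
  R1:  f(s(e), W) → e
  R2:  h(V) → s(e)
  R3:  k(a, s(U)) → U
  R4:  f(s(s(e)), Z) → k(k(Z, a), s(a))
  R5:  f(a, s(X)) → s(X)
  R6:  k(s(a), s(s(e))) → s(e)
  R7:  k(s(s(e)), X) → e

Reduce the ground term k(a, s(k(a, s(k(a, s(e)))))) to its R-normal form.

1. k(a, s(k(a, s(k(a, s(e))))))  →  k(a, s(k(a, s(e))))   [R3 at ε]
2. k(a, s(k(a, s(e))))  →  k(a, s(e))   [R3 at ε]
3. k(a, s(e))  →  e   [R3 at ε]

e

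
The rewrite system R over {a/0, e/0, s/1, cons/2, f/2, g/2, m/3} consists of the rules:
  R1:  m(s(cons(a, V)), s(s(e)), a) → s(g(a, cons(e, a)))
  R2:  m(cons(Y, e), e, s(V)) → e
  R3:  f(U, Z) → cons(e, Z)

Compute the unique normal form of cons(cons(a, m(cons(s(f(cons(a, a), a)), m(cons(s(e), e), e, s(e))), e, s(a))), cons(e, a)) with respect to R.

1. cons(cons(a, m(cons(s(f(cons(a, a), a)), m(cons(s(e), e), e, s(e))), e, s(a))), cons(e, a))  →  cons(cons(a, m(cons(s(cons(e, a)), m(cons(s(e), e), e, s(e))), e, s(a))), cons(e, a))   [R3 at 1.2.1.1.1]
2. cons(cons(a, m(cons(s(cons(e, a)), m(cons(s(e), e), e, s(e))), e, s(a))), cons(e, a))  →  cons(cons(a, m(cons(s(cons(e, a)), e), e, s(a))), cons(e, a))   [R2 at 1.2.1.2]
3. cons(cons(a, m(cons(s(cons(e, a)), e), e, s(a))), cons(e, a))  →  cons(cons(a, e), cons(e, a))   [R2 at 1.2]

cons(cons(a, e), cons(e, a))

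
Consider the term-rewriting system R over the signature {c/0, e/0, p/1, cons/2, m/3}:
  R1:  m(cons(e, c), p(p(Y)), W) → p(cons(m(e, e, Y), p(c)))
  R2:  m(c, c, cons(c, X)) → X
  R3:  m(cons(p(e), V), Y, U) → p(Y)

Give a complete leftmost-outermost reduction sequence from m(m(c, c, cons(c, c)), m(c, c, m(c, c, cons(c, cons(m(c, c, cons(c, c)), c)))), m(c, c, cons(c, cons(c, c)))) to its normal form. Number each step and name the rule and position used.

1. m(m(c, c, cons(c, c)), m(c, c, m(c, c, cons(c, cons(m(c, c, cons(c, c)), c)))), m(c, c, cons(c, cons(c, c))))  →  m(c, m(c, c, m(c, c, cons(c, cons(m(c, c, cons(c, c)), c)))), m(c, c, cons(c, cons(c, c))))   [R2 at 1]
2. m(c, m(c, c, m(c, c, cons(c, cons(m(c, c, cons(c, c)), c)))), m(c, c, cons(c, cons(c, c))))  →  m(c, m(c, c, cons(m(c, c, cons(c, c)), c)), m(c, c, cons(c, cons(c, c))))   [R2 at 2.3]
3. m(c, m(c, c, cons(m(c, c, cons(c, c)), c)), m(c, c, cons(c, cons(c, c))))  →  m(c, m(c, c, cons(c, c)), m(c, c, cons(c, cons(c, c))))   [R2 at 2.3.1]
4. m(c, m(c, c, cons(c, c)), m(c, c, cons(c, cons(c, c))))  →  m(c, c, m(c, c, cons(c, cons(c, c))))   [R2 at 2]
5. m(c, c, m(c, c, cons(c, cons(c, c))))  →  m(c, c, cons(c, c))   [R2 at 3]
6. m(c, c, cons(c, c))  →  c   [R2 at ε]

c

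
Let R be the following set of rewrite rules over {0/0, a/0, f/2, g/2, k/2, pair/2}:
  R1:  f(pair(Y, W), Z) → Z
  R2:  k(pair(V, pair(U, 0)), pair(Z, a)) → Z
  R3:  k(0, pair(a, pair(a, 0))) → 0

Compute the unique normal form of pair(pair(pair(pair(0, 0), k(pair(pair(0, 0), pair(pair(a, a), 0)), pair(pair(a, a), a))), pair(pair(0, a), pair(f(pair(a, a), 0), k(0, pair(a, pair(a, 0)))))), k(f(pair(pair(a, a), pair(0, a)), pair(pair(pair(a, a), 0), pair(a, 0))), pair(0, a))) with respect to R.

1. pair(pair(pair(pair(0, 0), k(pair(pair(0, 0), pair(pair(a, a), 0)), pair(pair(a, a), a))), pair(pair(0, a), pair(f(pair(a, a), 0), k(0, pair(a, pair(a, 0)))))), k(f(pair(pair(a, a), pair(0, a)), pair(pair(pair(a, a), 0), pair(a, 0))), pair(0, a)))  →  pair(pair(pair(pair(0, 0), pair(a, a)), pair(pair(0, a), pair(f(pair(a, a), 0), k(0, pair(a, pair(a, 0)))))), k(f(pair(pair(a, a), pair(0, a)), pair(pair(pair(a, a), 0), pair(a, 0))), pair(0, a)))   [R2 at 1.1.2]
2. pair(pair(pair(pair(0, 0), pair(a, a)), pair(pair(0, a), pair(f(pair(a, a), 0), k(0, pair(a, pair(a, 0)))))), k(f(pair(pair(a, a), pair(0, a)), pair(pair(pair(a, a), 0), pair(a, 0))), pair(0, a)))  →  pair(pair(pair(pair(0, 0), pair(a, a)), pair(pair(0, a), pair(0, k(0, pair(a, pair(a, 0)))))), k(f(pair(pair(a, a), pair(0, a)), pair(pair(pair(a, a), 0), pair(a, 0))), pair(0, a)))   [R1 at 1.2.2.1]
3. pair(pair(pair(pair(0, 0), pair(a, a)), pair(pair(0, a), pair(0, k(0, pair(a, pair(a, 0)))))), k(f(pair(pair(a, a), pair(0, a)), pair(pair(pair(a, a), 0), pair(a, 0))), pair(0, a)))  →  pair(pair(pair(pair(0, 0), pair(a, a)), pair(pair(0, a), pair(0, 0))), k(f(pair(pair(a, a), pair(0, a)), pair(pair(pair(a, a), 0), pair(a, 0))), pair(0, a)))   [R3 at 1.2.2.2]
4. pair(pair(pair(pair(0, 0), pair(a, a)), pair(pair(0, a), pair(0, 0))), k(f(pair(pair(a, a), pair(0, a)), pair(pair(pair(a, a), 0), pair(a, 0))), pair(0, a)))  →  pair(pair(pair(pair(0, 0), pair(a, a)), pair(pair(0, a), pair(0, 0))), k(pair(pair(pair(a, a), 0), pair(a, 0)), pair(0, a)))   [R1 at 2.1]
5. pair(pair(pair(pair(0, 0), pair(a, a)), pair(pair(0, a), pair(0, 0))), k(pair(pair(pair(a, a), 0), pair(a, 0)), pair(0, a)))  →  pair(pair(pair(pair(0, 0), pair(a, a)), pair(pair(0, a), pair(0, 0))), 0)   [R2 at 2]

pair(pair(pair(pair(0, 0), pair(a, a)), pair(pair(0, a), pair(0, 0))), 0)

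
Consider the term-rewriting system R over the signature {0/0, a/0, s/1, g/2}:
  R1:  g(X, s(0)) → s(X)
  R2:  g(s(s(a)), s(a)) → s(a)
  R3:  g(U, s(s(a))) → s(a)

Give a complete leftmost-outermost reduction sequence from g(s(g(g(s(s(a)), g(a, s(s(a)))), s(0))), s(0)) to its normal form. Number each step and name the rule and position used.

s(s(s(s(a))))

1. g(s(g(g(s(s(a)), g(a, s(s(a)))), s(0))), s(0))  →  s(s(g(g(s(s(a)), g(a, s(s(a)))), s(0))))   [R1 at ε]
2. s(s(g(g(s(s(a)), g(a, s(s(a)))), s(0))))  →  s(s(s(g(s(s(a)), g(a, s(s(a)))))))   [R1 at 1.1]
3. s(s(s(g(s(s(a)), g(a, s(s(a)))))))  →  s(s(s(g(s(s(a)), s(a)))))   [R3 at 1.1.1.2]
4. s(s(s(g(s(s(a)), s(a)))))  →  s(s(s(s(a))))   [R2 at 1.1.1]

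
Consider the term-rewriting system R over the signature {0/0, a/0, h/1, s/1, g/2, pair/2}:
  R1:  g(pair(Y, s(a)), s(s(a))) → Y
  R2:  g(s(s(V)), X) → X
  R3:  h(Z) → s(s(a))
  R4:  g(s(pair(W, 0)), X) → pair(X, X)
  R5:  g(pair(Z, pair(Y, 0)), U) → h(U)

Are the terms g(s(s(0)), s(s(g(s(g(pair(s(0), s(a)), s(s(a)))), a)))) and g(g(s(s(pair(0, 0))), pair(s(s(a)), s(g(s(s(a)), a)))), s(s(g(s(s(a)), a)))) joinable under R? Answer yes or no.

Reduce t₁ = g(s(s(0)), s(s(g(s(g(pair(s(0), s(a)), s(s(a)))), a)))):
1. g(s(s(0)), s(s(g(s(g(pair(s(0), s(a)), s(s(a)))), a))))  →  s(s(g(s(g(pair(s(0), s(a)), s(s(a)))), a)))   [R2 at ε]
2. s(s(g(s(g(pair(s(0), s(a)), s(s(a)))), a)))  →  s(s(g(s(s(0)), a)))   [R1 at 1.1.1.1]
3. s(s(g(s(s(0)), a)))  →  s(s(a))   [R2 at 1.1]

Reduce t₂ = g(g(s(s(pair(0, 0))), pair(s(s(a)), s(g(s(s(a)), a)))), s(s(g(s(s(a)), a)))):
1. g(g(s(s(pair(0, 0))), pair(s(s(a)), s(g(s(s(a)), a)))), s(s(g(s(s(a)), a))))  →  g(pair(s(s(a)), s(g(s(s(a)), a))), s(s(g(s(s(a)), a))))   [R2 at 1]
2. g(pair(s(s(a)), s(g(s(s(a)), a))), s(s(g(s(s(a)), a))))  →  g(pair(s(s(a)), s(a)), s(s(g(s(s(a)), a))))   [R2 at 1.2.1]
3. g(pair(s(s(a)), s(a)), s(s(g(s(s(a)), a))))  →  g(pair(s(s(a)), s(a)), s(s(a)))   [R2 at 2.1.1]
4. g(pair(s(s(a)), s(a)), s(s(a)))  →  s(s(a))   [R1 at ε]

yes — NF(t₁) = s(s(a)), NF(t₂) = s(s(a))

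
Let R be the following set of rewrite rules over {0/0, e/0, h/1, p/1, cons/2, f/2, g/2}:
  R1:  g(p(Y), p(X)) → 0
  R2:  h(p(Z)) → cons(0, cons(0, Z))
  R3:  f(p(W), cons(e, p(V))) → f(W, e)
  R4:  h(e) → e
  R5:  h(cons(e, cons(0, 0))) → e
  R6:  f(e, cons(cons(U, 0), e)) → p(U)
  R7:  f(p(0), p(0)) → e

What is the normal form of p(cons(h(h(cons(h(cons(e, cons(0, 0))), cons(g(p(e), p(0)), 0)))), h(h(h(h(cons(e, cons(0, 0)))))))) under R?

1. p(cons(h(h(cons(h(cons(e, cons(0, 0))), cons(g(p(e), p(0)), 0)))), h(h(h(h(cons(e, cons(0, 0))))))))  →  p(cons(h(h(cons(e, cons(g(p(e), p(0)), 0)))), h(h(h(h(cons(e, cons(0, 0))))))))   [R5 at 1.1.1.1.1]
2. p(cons(h(h(cons(e, cons(g(p(e), p(0)), 0)))), h(h(h(h(cons(e, cons(0, 0))))))))  →  p(cons(h(h(cons(e, cons(0, 0)))), h(h(h(h(cons(e, cons(0, 0))))))))   [R1 at 1.1.1.1.2.1]
3. p(cons(h(h(cons(e, cons(0, 0)))), h(h(h(h(cons(e, cons(0, 0))))))))  →  p(cons(h(e), h(h(h(h(cons(e, cons(0, 0))))))))   [R5 at 1.1.1]
4. p(cons(h(e), h(h(h(h(cons(e, cons(0, 0))))))))  →  p(cons(e, h(h(h(h(cons(e, cons(0, 0))))))))   [R4 at 1.1]
5. p(cons(e, h(h(h(h(cons(e, cons(0, 0))))))))  →  p(cons(e, h(h(h(e)))))   [R5 at 1.2.1.1.1]
6. p(cons(e, h(h(h(e)))))  →  p(cons(e, h(h(e))))   [R4 at 1.2.1.1]
7. p(cons(e, h(h(e))))  →  p(cons(e, h(e)))   [R4 at 1.2.1]
8. p(cons(e, h(e)))  →  p(cons(e, e))   [R4 at 1.2]

p(cons(e, e))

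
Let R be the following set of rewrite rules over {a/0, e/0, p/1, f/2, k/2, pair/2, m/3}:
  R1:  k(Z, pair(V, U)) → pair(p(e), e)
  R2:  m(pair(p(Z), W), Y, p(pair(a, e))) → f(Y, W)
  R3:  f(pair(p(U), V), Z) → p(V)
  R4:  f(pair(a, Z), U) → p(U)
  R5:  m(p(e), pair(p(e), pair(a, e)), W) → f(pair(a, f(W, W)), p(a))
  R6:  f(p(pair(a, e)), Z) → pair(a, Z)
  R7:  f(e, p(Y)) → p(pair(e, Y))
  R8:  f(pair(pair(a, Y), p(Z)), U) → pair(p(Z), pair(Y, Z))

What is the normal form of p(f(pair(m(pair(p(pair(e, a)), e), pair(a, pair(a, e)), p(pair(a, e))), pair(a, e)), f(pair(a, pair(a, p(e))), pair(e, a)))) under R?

p(p(pair(a, e)))

1. p(f(pair(m(pair(p(pair(e, a)), e), pair(a, pair(a, e)), p(pair(a, e))), pair(a, e)), f(pair(a, pair(a, p(e))), pair(e, a))))  →  p(f(pair(f(pair(a, pair(a, e)), e), pair(a, e)), f(pair(a, pair(a, p(e))), pair(e, a))))   [R2 at 1.1.1]
2. p(f(pair(f(pair(a, pair(a, e)), e), pair(a, e)), f(pair(a, pair(a, p(e))), pair(e, a))))  →  p(f(pair(p(e), pair(a, e)), f(pair(a, pair(a, p(e))), pair(e, a))))   [R4 at 1.1.1]
3. p(f(pair(p(e), pair(a, e)), f(pair(a, pair(a, p(e))), pair(e, a))))  →  p(p(pair(a, e)))   [R3 at 1]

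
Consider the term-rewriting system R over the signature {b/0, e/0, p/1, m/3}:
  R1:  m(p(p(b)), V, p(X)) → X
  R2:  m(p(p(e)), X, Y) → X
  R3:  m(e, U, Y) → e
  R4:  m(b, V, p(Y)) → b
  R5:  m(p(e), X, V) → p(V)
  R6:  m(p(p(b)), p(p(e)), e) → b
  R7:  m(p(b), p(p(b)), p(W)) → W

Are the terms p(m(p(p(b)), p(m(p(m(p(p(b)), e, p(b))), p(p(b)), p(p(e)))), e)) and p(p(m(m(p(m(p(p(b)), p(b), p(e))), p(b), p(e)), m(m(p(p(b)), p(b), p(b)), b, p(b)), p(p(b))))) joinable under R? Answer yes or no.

Reduce t₁ = p(m(p(p(b)), p(m(p(m(p(p(b)), e, p(b))), p(p(b)), p(p(e)))), e)):
1. p(m(p(p(b)), p(m(p(m(p(p(b)), e, p(b))), p(p(b)), p(p(e)))), e))  →  p(m(p(p(b)), p(m(p(b), p(p(b)), p(p(e)))), e))   [R1 at 1.2.1.1.1]
2. p(m(p(p(b)), p(m(p(b), p(p(b)), p(p(e)))), e))  →  p(m(p(p(b)), p(p(e)), e))   [R7 at 1.2.1]
3. p(m(p(p(b)), p(p(e)), e))  →  p(b)   [R6 at 1]

Reduce t₂ = p(p(m(m(p(m(p(p(b)), p(b), p(e))), p(b), p(e)), m(m(p(p(b)), p(b), p(b)), b, p(b)), p(p(b))))):
1. p(p(m(m(p(m(p(p(b)), p(b), p(e))), p(b), p(e)), m(m(p(p(b)), p(b), p(b)), b, p(b)), p(p(b)))))  →  p(p(m(m(p(e), p(b), p(e)), m(m(p(p(b)), p(b), p(b)), b, p(b)), p(p(b)))))   [R1 at 1.1.1.1.1]
2. p(p(m(m(p(e), p(b), p(e)), m(m(p(p(b)), p(b), p(b)), b, p(b)), p(p(b)))))  →  p(p(m(p(p(e)), m(m(p(p(b)), p(b), p(b)), b, p(b)), p(p(b)))))   [R5 at 1.1.1]
3. p(p(m(p(p(e)), m(m(p(p(b)), p(b), p(b)), b, p(b)), p(p(b)))))  →  p(p(m(m(p(p(b)), p(b), p(b)), b, p(b))))   [R2 at 1.1]
4. p(p(m(m(p(p(b)), p(b), p(b)), b, p(b))))  →  p(p(m(b, b, p(b))))   [R1 at 1.1.1]
5. p(p(m(b, b, p(b))))  →  p(p(b))   [R4 at 1.1]

no — NF(t₁) = p(b), NF(t₂) = p(p(b))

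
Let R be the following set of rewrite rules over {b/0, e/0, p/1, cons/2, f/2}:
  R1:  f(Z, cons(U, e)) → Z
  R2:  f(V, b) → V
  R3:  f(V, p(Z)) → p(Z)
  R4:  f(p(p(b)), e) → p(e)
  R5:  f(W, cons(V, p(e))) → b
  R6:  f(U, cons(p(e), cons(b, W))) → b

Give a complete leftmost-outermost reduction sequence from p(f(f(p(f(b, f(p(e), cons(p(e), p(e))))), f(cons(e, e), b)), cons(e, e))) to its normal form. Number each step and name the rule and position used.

p(p(b))

1. p(f(f(p(f(b, f(p(e), cons(p(e), p(e))))), f(cons(e, e), b)), cons(e, e)))  →  p(f(p(f(b, f(p(e), cons(p(e), p(e))))), f(cons(e, e), b)))   [R1 at 1]
2. p(f(p(f(b, f(p(e), cons(p(e), p(e))))), f(cons(e, e), b)))  →  p(f(p(f(b, b)), f(cons(e, e), b)))   [R5 at 1.1.1.2]
3. p(f(p(f(b, b)), f(cons(e, e), b)))  →  p(f(p(b), f(cons(e, e), b)))   [R2 at 1.1.1]
4. p(f(p(b), f(cons(e, e), b)))  →  p(f(p(b), cons(e, e)))   [R2 at 1.2]
5. p(f(p(b), cons(e, e)))  →  p(p(b))   [R1 at 1]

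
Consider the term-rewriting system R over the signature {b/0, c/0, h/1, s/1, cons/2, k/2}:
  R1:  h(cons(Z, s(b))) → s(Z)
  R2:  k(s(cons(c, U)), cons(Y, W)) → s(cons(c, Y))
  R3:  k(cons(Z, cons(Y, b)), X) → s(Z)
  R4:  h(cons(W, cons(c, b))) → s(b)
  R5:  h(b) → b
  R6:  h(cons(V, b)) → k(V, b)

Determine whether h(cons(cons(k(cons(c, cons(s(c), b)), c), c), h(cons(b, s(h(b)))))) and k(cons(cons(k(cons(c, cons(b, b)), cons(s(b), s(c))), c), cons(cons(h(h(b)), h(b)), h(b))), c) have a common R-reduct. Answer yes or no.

yes — NF(t₁) = s(cons(s(c), c)), NF(t₂) = s(cons(s(c), c))

Reduce t₁ = h(cons(cons(k(cons(c, cons(s(c), b)), c), c), h(cons(b, s(h(b)))))):
1. h(cons(cons(k(cons(c, cons(s(c), b)), c), c), h(cons(b, s(h(b))))))  →  h(cons(cons(s(c), c), h(cons(b, s(h(b))))))   [R3 at 1.1.1]
2. h(cons(cons(s(c), c), h(cons(b, s(h(b))))))  →  h(cons(cons(s(c), c), h(cons(b, s(b)))))   [R5 at 1.2.1.2.1]
3. h(cons(cons(s(c), c), h(cons(b, s(b)))))  →  h(cons(cons(s(c), c), s(b)))   [R1 at 1.2]
4. h(cons(cons(s(c), c), s(b)))  →  s(cons(s(c), c))   [R1 at ε]

Reduce t₂ = k(cons(cons(k(cons(c, cons(b, b)), cons(s(b), s(c))), c), cons(cons(h(h(b)), h(b)), h(b))), c):
1. k(cons(cons(k(cons(c, cons(b, b)), cons(s(b), s(c))), c), cons(cons(h(h(b)), h(b)), h(b))), c)  →  k(cons(cons(s(c), c), cons(cons(h(h(b)), h(b)), h(b))), c)   [R3 at 1.1.1]
2. k(cons(cons(s(c), c), cons(cons(h(h(b)), h(b)), h(b))), c)  →  k(cons(cons(s(c), c), cons(cons(h(b), h(b)), h(b))), c)   [R5 at 1.2.1.1.1]
3. k(cons(cons(s(c), c), cons(cons(h(b), h(b)), h(b))), c)  →  k(cons(cons(s(c), c), cons(cons(b, h(b)), h(b))), c)   [R5 at 1.2.1.1]
4. k(cons(cons(s(c), c), cons(cons(b, h(b)), h(b))), c)  →  k(cons(cons(s(c), c), cons(cons(b, b), h(b))), c)   [R5 at 1.2.1.2]
5. k(cons(cons(s(c), c), cons(cons(b, b), h(b))), c)  →  k(cons(cons(s(c), c), cons(cons(b, b), b)), c)   [R5 at 1.2.2]
6. k(cons(cons(s(c), c), cons(cons(b, b), b)), c)  →  s(cons(s(c), c))   [R3 at ε]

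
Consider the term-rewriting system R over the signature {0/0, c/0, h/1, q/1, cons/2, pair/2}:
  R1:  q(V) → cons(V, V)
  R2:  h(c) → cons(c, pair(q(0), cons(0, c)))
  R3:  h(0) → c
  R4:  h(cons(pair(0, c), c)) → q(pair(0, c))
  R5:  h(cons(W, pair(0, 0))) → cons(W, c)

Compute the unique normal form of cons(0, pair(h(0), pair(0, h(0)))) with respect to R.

cons(0, pair(c, pair(0, c)))

1. cons(0, pair(h(0), pair(0, h(0))))  →  cons(0, pair(c, pair(0, h(0))))   [R3 at 2.1]
2. cons(0, pair(c, pair(0, h(0))))  →  cons(0, pair(c, pair(0, c)))   [R3 at 2.2.2]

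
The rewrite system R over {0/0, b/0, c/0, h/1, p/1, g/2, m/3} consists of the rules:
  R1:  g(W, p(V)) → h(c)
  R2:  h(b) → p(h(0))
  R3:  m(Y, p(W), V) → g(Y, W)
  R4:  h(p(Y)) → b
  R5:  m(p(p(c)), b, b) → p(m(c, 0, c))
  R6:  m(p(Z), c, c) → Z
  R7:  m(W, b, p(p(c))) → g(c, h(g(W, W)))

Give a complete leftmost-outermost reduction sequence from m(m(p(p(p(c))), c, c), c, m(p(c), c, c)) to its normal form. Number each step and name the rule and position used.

1. m(m(p(p(p(c))), c, c), c, m(p(c), c, c))  →  m(p(p(c)), c, m(p(c), c, c))   [R6 at 1]
2. m(p(p(c)), c, m(p(c), c, c))  →  m(p(p(c)), c, c)   [R6 at 3]
3. m(p(p(c)), c, c)  →  p(c)   [R6 at ε]

p(c)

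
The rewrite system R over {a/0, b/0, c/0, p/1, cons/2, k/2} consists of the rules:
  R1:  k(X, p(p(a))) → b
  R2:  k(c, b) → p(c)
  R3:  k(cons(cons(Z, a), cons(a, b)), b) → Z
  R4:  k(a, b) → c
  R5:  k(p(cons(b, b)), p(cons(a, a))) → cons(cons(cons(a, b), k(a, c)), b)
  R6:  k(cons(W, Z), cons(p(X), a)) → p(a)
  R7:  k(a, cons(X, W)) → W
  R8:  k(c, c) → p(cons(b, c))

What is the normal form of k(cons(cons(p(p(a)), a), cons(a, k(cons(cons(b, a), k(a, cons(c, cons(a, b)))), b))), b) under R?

p(p(a))

1. k(cons(cons(p(p(a)), a), cons(a, k(cons(cons(b, a), k(a, cons(c, cons(a, b)))), b))), b)  →  k(cons(cons(p(p(a)), a), cons(a, k(cons(cons(b, a), cons(a, b)), b))), b)   [R7 at 1.2.2.1.2]
2. k(cons(cons(p(p(a)), a), cons(a, k(cons(cons(b, a), cons(a, b)), b))), b)  →  k(cons(cons(p(p(a)), a), cons(a, b)), b)   [R3 at 1.2.2]
3. k(cons(cons(p(p(a)), a), cons(a, b)), b)  →  p(p(a))   [R3 at ε]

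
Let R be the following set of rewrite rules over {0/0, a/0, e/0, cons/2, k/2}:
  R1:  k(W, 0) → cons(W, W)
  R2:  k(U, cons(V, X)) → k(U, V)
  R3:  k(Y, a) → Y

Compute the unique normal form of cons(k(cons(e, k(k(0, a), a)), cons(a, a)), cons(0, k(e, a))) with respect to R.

cons(cons(e, 0), cons(0, e))

1. cons(k(cons(e, k(k(0, a), a)), cons(a, a)), cons(0, k(e, a)))  →  cons(k(cons(e, k(k(0, a), a)), a), cons(0, k(e, a)))   [R2 at 1]
2. cons(k(cons(e, k(k(0, a), a)), a), cons(0, k(e, a)))  →  cons(cons(e, k(k(0, a), a)), cons(0, k(e, a)))   [R3 at 1]
3. cons(cons(e, k(k(0, a), a)), cons(0, k(e, a)))  →  cons(cons(e, k(0, a)), cons(0, k(e, a)))   [R3 at 1.2]
4. cons(cons(e, k(0, a)), cons(0, k(e, a)))  →  cons(cons(e, 0), cons(0, k(e, a)))   [R3 at 1.2]
5. cons(cons(e, 0), cons(0, k(e, a)))  →  cons(cons(e, 0), cons(0, e))   [R3 at 2.2]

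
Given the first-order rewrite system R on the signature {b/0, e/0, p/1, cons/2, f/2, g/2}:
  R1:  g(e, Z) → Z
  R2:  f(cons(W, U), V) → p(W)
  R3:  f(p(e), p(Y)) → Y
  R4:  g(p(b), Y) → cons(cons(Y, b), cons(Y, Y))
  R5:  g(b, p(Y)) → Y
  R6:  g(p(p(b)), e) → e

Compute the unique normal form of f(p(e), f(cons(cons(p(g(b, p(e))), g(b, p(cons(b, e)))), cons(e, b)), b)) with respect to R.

cons(p(e), cons(b, e))

1. f(p(e), f(cons(cons(p(g(b, p(e))), g(b, p(cons(b, e)))), cons(e, b)), b))  →  f(p(e), p(cons(p(g(b, p(e))), g(b, p(cons(b, e))))))   [R2 at 2]
2. f(p(e), p(cons(p(g(b, p(e))), g(b, p(cons(b, e))))))  →  cons(p(g(b, p(e))), g(b, p(cons(b, e))))   [R3 at ε]
3. cons(p(g(b, p(e))), g(b, p(cons(b, e))))  →  cons(p(e), g(b, p(cons(b, e))))   [R5 at 1.1]
4. cons(p(e), g(b, p(cons(b, e))))  →  cons(p(e), cons(b, e))   [R5 at 2]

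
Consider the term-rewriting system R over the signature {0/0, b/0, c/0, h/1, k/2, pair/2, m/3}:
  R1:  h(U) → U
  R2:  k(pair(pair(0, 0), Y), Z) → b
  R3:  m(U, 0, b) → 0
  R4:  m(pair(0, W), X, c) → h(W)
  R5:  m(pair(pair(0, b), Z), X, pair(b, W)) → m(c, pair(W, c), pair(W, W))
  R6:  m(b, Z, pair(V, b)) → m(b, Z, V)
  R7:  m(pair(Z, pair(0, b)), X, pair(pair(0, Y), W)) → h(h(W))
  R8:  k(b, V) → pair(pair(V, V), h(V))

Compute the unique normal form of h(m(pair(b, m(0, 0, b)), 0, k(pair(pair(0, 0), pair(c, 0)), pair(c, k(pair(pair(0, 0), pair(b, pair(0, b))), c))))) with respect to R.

0

1. h(m(pair(b, m(0, 0, b)), 0, k(pair(pair(0, 0), pair(c, 0)), pair(c, k(pair(pair(0, 0), pair(b, pair(0, b))), c)))))  →  m(pair(b, m(0, 0, b)), 0, k(pair(pair(0, 0), pair(c, 0)), pair(c, k(pair(pair(0, 0), pair(b, pair(0, b))), c))))   [R1 at ε]
2. m(pair(b, m(0, 0, b)), 0, k(pair(pair(0, 0), pair(c, 0)), pair(c, k(pair(pair(0, 0), pair(b, pair(0, b))), c))))  →  m(pair(b, 0), 0, k(pair(pair(0, 0), pair(c, 0)), pair(c, k(pair(pair(0, 0), pair(b, pair(0, b))), c))))   [R3 at 1.2]
3. m(pair(b, 0), 0, k(pair(pair(0, 0), pair(c, 0)), pair(c, k(pair(pair(0, 0), pair(b, pair(0, b))), c))))  →  m(pair(b, 0), 0, b)   [R2 at 3]
4. m(pair(b, 0), 0, b)  →  0   [R3 at ε]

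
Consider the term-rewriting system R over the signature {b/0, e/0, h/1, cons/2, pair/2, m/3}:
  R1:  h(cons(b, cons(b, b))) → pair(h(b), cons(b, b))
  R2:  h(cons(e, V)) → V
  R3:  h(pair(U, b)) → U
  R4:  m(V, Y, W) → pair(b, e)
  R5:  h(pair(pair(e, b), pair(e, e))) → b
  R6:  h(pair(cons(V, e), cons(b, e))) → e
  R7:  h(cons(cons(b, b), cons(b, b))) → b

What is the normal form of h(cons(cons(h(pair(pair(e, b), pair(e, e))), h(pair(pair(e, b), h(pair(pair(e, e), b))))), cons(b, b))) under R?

1. h(cons(cons(h(pair(pair(e, b), pair(e, e))), h(pair(pair(e, b), h(pair(pair(e, e), b))))), cons(b, b)))  →  h(cons(cons(b, h(pair(pair(e, b), h(pair(pair(e, e), b))))), cons(b, b)))   [R5 at 1.1.1]
2. h(cons(cons(b, h(pair(pair(e, b), h(pair(pair(e, e), b))))), cons(b, b)))  →  h(cons(cons(b, h(pair(pair(e, b), pair(e, e)))), cons(b, b)))   [R3 at 1.1.2.1.2]
3. h(cons(cons(b, h(pair(pair(e, b), pair(e, e)))), cons(b, b)))  →  h(cons(cons(b, b), cons(b, b)))   [R5 at 1.1.2]
4. h(cons(cons(b, b), cons(b, b)))  →  b   [R7 at ε]

b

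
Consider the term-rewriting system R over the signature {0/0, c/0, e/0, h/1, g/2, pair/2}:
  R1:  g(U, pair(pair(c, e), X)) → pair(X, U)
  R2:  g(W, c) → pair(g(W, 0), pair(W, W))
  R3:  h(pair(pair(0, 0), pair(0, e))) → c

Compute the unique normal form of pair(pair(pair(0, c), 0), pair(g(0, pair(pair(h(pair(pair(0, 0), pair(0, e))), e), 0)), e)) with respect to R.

pair(pair(pair(0, c), 0), pair(pair(0, 0), e))

1. pair(pair(pair(0, c), 0), pair(g(0, pair(pair(h(pair(pair(0, 0), pair(0, e))), e), 0)), e))  →  pair(pair(pair(0, c), 0), pair(g(0, pair(pair(c, e), 0)), e))   [R3 at 2.1.2.1.1]
2. pair(pair(pair(0, c), 0), pair(g(0, pair(pair(c, e), 0)), e))  →  pair(pair(pair(0, c), 0), pair(pair(0, 0), e))   [R1 at 2.1]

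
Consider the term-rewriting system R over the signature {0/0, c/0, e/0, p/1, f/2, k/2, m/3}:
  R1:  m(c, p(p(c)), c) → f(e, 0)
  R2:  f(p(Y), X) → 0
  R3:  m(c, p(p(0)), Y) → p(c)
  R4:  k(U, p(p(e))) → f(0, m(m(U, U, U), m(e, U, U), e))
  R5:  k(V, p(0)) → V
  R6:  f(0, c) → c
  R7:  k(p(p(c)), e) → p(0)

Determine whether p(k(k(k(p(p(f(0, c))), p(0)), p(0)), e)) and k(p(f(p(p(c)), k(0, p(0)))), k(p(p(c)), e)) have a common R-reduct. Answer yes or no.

no — NF(t₁) = p(p(0)), NF(t₂) = p(0)

Reduce t₁ = p(k(k(k(p(p(f(0, c))), p(0)), p(0)), e)):
1. p(k(k(k(p(p(f(0, c))), p(0)), p(0)), e))  →  p(k(k(p(p(f(0, c))), p(0)), e))   [R5 at 1.1]
2. p(k(k(p(p(f(0, c))), p(0)), e))  →  p(k(p(p(f(0, c))), e))   [R5 at 1.1]
3. p(k(p(p(f(0, c))), e))  →  p(k(p(p(c)), e))   [R6 at 1.1.1.1]
4. p(k(p(p(c)), e))  →  p(p(0))   [R7 at 1]

Reduce t₂ = k(p(f(p(p(c)), k(0, p(0)))), k(p(p(c)), e)):
1. k(p(f(p(p(c)), k(0, p(0)))), k(p(p(c)), e))  →  k(p(0), k(p(p(c)), e))   [R2 at 1.1]
2. k(p(0), k(p(p(c)), e))  →  k(p(0), p(0))   [R7 at 2]
3. k(p(0), p(0))  →  p(0)   [R5 at ε]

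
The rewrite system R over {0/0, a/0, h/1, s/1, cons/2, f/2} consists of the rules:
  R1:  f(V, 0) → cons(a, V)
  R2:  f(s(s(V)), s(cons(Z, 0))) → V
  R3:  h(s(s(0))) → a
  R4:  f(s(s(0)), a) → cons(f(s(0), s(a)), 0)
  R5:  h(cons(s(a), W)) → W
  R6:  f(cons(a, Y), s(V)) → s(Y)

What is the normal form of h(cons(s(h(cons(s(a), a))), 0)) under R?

0

1. h(cons(s(h(cons(s(a), a))), 0))  →  h(cons(s(a), 0))   [R5 at 1.1.1]
2. h(cons(s(a), 0))  →  0   [R5 at ε]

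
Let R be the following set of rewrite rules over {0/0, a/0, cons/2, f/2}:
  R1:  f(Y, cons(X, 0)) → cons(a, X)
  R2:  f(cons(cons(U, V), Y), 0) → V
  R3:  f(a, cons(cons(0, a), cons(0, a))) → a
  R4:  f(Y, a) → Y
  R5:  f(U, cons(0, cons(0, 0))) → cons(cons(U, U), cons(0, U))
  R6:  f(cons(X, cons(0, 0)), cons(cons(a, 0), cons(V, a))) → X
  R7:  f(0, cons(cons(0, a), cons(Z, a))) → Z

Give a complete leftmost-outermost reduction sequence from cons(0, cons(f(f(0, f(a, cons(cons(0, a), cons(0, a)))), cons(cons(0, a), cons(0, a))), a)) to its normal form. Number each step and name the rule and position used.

1. cons(0, cons(f(f(0, f(a, cons(cons(0, a), cons(0, a)))), cons(cons(0, a), cons(0, a))), a))  →  cons(0, cons(f(f(0, a), cons(cons(0, a), cons(0, a))), a))   [R3 at 2.1.1.2]
2. cons(0, cons(f(f(0, a), cons(cons(0, a), cons(0, a))), a))  →  cons(0, cons(f(0, cons(cons(0, a), cons(0, a))), a))   [R4 at 2.1.1]
3. cons(0, cons(f(0, cons(cons(0, a), cons(0, a))), a))  →  cons(0, cons(0, a))   [R7 at 2.1]

cons(0, cons(0, a))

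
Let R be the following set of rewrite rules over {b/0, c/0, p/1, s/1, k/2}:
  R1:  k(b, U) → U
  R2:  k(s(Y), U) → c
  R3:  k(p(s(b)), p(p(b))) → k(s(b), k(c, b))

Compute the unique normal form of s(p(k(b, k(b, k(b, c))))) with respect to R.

1. s(p(k(b, k(b, k(b, c)))))  →  s(p(k(b, k(b, c))))   [R1 at 1.1]
2. s(p(k(b, k(b, c))))  →  s(p(k(b, c)))   [R1 at 1.1]
3. s(p(k(b, c)))  →  s(p(c))   [R1 at 1.1]

s(p(c))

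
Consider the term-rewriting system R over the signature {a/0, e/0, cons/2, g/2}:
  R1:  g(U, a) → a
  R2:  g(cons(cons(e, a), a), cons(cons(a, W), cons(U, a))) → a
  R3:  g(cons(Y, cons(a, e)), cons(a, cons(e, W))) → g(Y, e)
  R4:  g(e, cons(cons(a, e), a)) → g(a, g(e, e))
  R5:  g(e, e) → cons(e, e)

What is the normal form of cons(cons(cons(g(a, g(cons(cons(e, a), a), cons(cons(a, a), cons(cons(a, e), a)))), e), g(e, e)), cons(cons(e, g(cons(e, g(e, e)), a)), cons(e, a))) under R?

cons(cons(cons(a, e), cons(e, e)), cons(cons(e, a), cons(e, a)))

1. cons(cons(cons(g(a, g(cons(cons(e, a), a), cons(cons(a, a), cons(cons(a, e), a)))), e), g(e, e)), cons(cons(e, g(cons(e, g(e, e)), a)), cons(e, a)))  →  cons(cons(cons(g(a, a), e), g(e, e)), cons(cons(e, g(cons(e, g(e, e)), a)), cons(e, a)))   [R2 at 1.1.1.2]
2. cons(cons(cons(g(a, a), e), g(e, e)), cons(cons(e, g(cons(e, g(e, e)), a)), cons(e, a)))  →  cons(cons(cons(a, e), g(e, e)), cons(cons(e, g(cons(e, g(e, e)), a)), cons(e, a)))   [R1 at 1.1.1]
3. cons(cons(cons(a, e), g(e, e)), cons(cons(e, g(cons(e, g(e, e)), a)), cons(e, a)))  →  cons(cons(cons(a, e), cons(e, e)), cons(cons(e, g(cons(e, g(e, e)), a)), cons(e, a)))   [R5 at 1.2]
4. cons(cons(cons(a, e), cons(e, e)), cons(cons(e, g(cons(e, g(e, e)), a)), cons(e, a)))  →  cons(cons(cons(a, e), cons(e, e)), cons(cons(e, a), cons(e, a)))   [R1 at 2.1.2]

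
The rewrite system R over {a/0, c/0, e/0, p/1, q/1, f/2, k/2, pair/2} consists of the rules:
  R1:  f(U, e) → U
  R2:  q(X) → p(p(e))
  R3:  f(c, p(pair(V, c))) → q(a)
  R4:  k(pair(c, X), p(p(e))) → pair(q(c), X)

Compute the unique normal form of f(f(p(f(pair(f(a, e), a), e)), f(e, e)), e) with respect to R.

p(pair(a, a))

1. f(f(p(f(pair(f(a, e), a), e)), f(e, e)), e)  →  f(p(f(pair(f(a, e), a), e)), f(e, e))   [R1 at ε]
2. f(p(f(pair(f(a, e), a), e)), f(e, e))  →  f(p(pair(f(a, e), a)), f(e, e))   [R1 at 1.1]
3. f(p(pair(f(a, e), a)), f(e, e))  →  f(p(pair(a, a)), f(e, e))   [R1 at 1.1.1]
4. f(p(pair(a, a)), f(e, e))  →  f(p(pair(a, a)), e)   [R1 at 2]
5. f(p(pair(a, a)), e)  →  p(pair(a, a))   [R1 at ε]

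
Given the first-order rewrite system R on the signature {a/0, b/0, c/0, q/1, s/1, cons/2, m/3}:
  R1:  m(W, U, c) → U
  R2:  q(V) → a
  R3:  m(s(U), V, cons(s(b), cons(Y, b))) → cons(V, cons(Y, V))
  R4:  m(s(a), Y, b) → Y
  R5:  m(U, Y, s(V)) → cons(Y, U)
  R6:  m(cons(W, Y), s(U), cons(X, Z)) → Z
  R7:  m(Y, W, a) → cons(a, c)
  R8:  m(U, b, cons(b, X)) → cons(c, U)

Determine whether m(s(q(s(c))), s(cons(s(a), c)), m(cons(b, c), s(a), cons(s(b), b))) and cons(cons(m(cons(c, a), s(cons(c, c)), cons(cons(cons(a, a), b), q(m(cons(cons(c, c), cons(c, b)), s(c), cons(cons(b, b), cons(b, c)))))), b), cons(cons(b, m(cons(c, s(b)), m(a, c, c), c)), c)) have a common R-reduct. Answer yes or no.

no — NF(t₁) = s(cons(s(a), c)), NF(t₂) = cons(cons(a, b), cons(cons(b, c), c))

Reduce t₁ = m(s(q(s(c))), s(cons(s(a), c)), m(cons(b, c), s(a), cons(s(b), b))):
1. m(s(q(s(c))), s(cons(s(a), c)), m(cons(b, c), s(a), cons(s(b), b)))  →  m(s(a), s(cons(s(a), c)), m(cons(b, c), s(a), cons(s(b), b)))   [R2 at 1.1]
2. m(s(a), s(cons(s(a), c)), m(cons(b, c), s(a), cons(s(b), b)))  →  m(s(a), s(cons(s(a), c)), b)   [R6 at 3]
3. m(s(a), s(cons(s(a), c)), b)  →  s(cons(s(a), c))   [R4 at ε]

Reduce t₂ = cons(cons(m(cons(c, a), s(cons(c, c)), cons(cons(cons(a, a), b), q(m(cons(cons(c, c), cons(c, b)), s(c), cons(cons(b, b), cons(b, c)))))), b), cons(cons(b, m(cons(c, s(b)), m(a, c, c), c)), c)):
1. cons(cons(m(cons(c, a), s(cons(c, c)), cons(cons(cons(a, a), b), q(m(cons(cons(c, c), cons(c, b)), s(c), cons(cons(b, b), cons(b, c)))))), b), cons(cons(b, m(cons(c, s(b)), m(a, c, c), c)), c))  →  cons(cons(q(m(cons(cons(c, c), cons(c, b)), s(c), cons(cons(b, b), cons(b, c)))), b), cons(cons(b, m(cons(c, s(b)), m(a, c, c), c)), c))   [R6 at 1.1]
2. cons(cons(q(m(cons(cons(c, c), cons(c, b)), s(c), cons(cons(b, b), cons(b, c)))), b), cons(cons(b, m(cons(c, s(b)), m(a, c, c), c)), c))  →  cons(cons(a, b), cons(cons(b, m(cons(c, s(b)), m(a, c, c), c)), c))   [R2 at 1.1]
3. cons(cons(a, b), cons(cons(b, m(cons(c, s(b)), m(a, c, c), c)), c))  →  cons(cons(a, b), cons(cons(b, m(a, c, c)), c))   [R1 at 2.1.2]
4. cons(cons(a, b), cons(cons(b, m(a, c, c)), c))  →  cons(cons(a, b), cons(cons(b, c), c))   [R1 at 2.1.2]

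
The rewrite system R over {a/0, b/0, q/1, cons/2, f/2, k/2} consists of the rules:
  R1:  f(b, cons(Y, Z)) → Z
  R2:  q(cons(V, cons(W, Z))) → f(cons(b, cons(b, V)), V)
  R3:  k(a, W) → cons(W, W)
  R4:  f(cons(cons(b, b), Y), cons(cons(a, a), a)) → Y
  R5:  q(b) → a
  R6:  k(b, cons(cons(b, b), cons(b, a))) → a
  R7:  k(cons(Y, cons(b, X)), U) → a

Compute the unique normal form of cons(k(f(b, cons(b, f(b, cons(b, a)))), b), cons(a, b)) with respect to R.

cons(cons(b, b), cons(a, b))

1. cons(k(f(b, cons(b, f(b, cons(b, a)))), b), cons(a, b))  →  cons(k(f(b, cons(b, a)), b), cons(a, b))   [R1 at 1.1]
2. cons(k(f(b, cons(b, a)), b), cons(a, b))  →  cons(k(a, b), cons(a, b))   [R1 at 1.1]
3. cons(k(a, b), cons(a, b))  →  cons(cons(b, b), cons(a, b))   [R3 at 1]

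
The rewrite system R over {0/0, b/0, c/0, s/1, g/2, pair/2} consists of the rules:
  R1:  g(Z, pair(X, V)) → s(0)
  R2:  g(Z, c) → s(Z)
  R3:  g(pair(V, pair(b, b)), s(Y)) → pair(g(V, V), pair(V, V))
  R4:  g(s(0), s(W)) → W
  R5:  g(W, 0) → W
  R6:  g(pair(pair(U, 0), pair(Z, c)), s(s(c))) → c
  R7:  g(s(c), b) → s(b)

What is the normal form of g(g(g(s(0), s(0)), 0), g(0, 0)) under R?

1. g(g(g(s(0), s(0)), 0), g(0, 0))  →  g(g(s(0), s(0)), g(0, 0))   [R5 at 1]
2. g(g(s(0), s(0)), g(0, 0))  →  g(0, g(0, 0))   [R4 at 1]
3. g(0, g(0, 0))  →  g(0, 0)   [R5 at 2]
4. g(0, 0)  →  0   [R5 at ε]

0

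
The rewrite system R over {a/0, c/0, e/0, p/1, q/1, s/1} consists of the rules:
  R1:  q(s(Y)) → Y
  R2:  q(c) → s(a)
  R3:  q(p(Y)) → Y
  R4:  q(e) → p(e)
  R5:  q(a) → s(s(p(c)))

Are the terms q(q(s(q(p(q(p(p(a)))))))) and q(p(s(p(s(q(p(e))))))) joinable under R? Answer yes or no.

no — NF(t₁) = a, NF(t₂) = s(p(s(e)))

Reduce t₁ = q(q(s(q(p(q(p(p(a)))))))):
1. q(q(s(q(p(q(p(p(a))))))))  →  q(q(p(q(p(p(a))))))   [R1 at 1]
2. q(q(p(q(p(p(a))))))  →  q(q(p(p(a))))   [R3 at 1]
3. q(q(p(p(a))))  →  q(p(a))   [R3 at 1]
4. q(p(a))  →  a   [R3 at ε]

Reduce t₂ = q(p(s(p(s(q(p(e))))))):
1. q(p(s(p(s(q(p(e)))))))  →  s(p(s(q(p(e)))))   [R3 at ε]
2. s(p(s(q(p(e)))))  →  s(p(s(e)))   [R3 at 1.1.1]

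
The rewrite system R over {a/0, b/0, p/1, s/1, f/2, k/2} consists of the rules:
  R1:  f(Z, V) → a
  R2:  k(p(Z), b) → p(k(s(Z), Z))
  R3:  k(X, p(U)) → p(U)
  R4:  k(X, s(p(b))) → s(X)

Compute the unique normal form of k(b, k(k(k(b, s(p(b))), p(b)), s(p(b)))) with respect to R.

1. k(b, k(k(k(b, s(p(b))), p(b)), s(p(b))))  →  k(b, s(k(k(b, s(p(b))), p(b))))   [R4 at 2]
2. k(b, s(k(k(b, s(p(b))), p(b))))  →  k(b, s(p(b)))   [R3 at 2.1]
3. k(b, s(p(b)))  →  s(b)   [R4 at ε]

s(b)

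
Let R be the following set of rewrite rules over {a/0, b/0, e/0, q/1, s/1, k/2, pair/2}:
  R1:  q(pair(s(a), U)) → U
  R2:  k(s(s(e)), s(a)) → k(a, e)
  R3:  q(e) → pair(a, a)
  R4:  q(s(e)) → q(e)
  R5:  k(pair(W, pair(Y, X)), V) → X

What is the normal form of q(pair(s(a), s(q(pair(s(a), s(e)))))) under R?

s(s(e))

1. q(pair(s(a), s(q(pair(s(a), s(e))))))  →  s(q(pair(s(a), s(e))))   [R1 at ε]
2. s(q(pair(s(a), s(e))))  →  s(s(e))   [R1 at 1]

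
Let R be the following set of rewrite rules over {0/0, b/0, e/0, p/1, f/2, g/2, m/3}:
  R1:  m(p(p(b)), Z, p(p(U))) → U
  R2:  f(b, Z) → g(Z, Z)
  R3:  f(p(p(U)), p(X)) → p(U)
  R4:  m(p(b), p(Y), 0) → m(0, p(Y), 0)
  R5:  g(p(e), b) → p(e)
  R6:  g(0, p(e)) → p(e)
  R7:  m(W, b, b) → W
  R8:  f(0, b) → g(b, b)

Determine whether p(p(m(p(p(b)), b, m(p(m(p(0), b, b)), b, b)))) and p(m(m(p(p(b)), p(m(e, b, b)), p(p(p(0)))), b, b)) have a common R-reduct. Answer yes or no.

Reduce t₁ = p(p(m(p(p(b)), b, m(p(m(p(0), b, b)), b, b)))):
1. p(p(m(p(p(b)), b, m(p(m(p(0), b, b)), b, b))))  →  p(p(m(p(p(b)), b, p(m(p(0), b, b)))))   [R7 at 1.1.3]
2. p(p(m(p(p(b)), b, p(m(p(0), b, b)))))  →  p(p(m(p(p(b)), b, p(p(0)))))   [R7 at 1.1.3.1]
3. p(p(m(p(p(b)), b, p(p(0)))))  →  p(p(0))   [R1 at 1.1]

Reduce t₂ = p(m(m(p(p(b)), p(m(e, b, b)), p(p(p(0)))), b, b)):
1. p(m(m(p(p(b)), p(m(e, b, b)), p(p(p(0)))), b, b))  →  p(m(p(p(b)), p(m(e, b, b)), p(p(p(0)))))   [R7 at 1]
2. p(m(p(p(b)), p(m(e, b, b)), p(p(p(0)))))  →  p(p(0))   [R1 at 1]

yes — NF(t₁) = p(p(0)), NF(t₂) = p(p(0))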